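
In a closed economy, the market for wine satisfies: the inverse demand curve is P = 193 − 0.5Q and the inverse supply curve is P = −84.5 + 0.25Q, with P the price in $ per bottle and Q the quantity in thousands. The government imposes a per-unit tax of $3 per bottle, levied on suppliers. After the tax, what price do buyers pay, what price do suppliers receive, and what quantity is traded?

Buyers pay $10; suppliers receive $7; quantity = 366.

Inverting to Q(P) form: Qd = 386 − 2P; Qs = 4P + 338.
Without the tax, 386 − 2P = 4P + 338 gives 6P = 48, so P* = $8 and Q* = 370.
With the tax collected from suppliers, supply shifts: Qs = 4(P − 3) + 338.
Solving gives Q = 366 with buyers paying $10 and suppliers receiving $7 (the $3 wedge).
The less price-elastic side of the market bears the larger share of a per-unit tax.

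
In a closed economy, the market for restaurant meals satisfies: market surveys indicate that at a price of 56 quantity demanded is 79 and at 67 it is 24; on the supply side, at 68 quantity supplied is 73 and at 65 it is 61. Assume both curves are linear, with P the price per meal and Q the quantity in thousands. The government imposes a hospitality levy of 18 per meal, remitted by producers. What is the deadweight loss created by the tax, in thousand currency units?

Demand slope: (24 − 79)/(67 − 56) = -5, so Qd = 359 − 5P.
Supply slope: (61 − 73)/(65 − 68) = 4, so Qs = 4P − 199.
Before the tax: set 359 − 5P = 4P − 199 → P* = 62, Q* = 49.
With the tax collected from producers, supply shifts: Qs = 4(P − 18) − 199.
Solving gives Q = 9 with consumers paying 70 and producers receiving 52 (the 18 wedge).
Quantity falls by |ΔQ| = |49 − 9| = 40.
DWL = ½ · t · |ΔQ| = ½ · 18 · 40 = 360.

Deadweight loss = 360 thousand.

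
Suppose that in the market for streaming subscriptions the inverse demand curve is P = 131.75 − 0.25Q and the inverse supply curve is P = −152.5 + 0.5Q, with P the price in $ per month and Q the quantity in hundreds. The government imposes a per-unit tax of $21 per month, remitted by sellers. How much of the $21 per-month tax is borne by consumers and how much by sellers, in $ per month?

Consumers bear $7 per month; sellers bear $14 per month.

Rewrite in direct form: Qd = 527 − 4P and Qs = 2P + 305.
Without the tax, 527 − 4P = 2P + 305 gives 6P = 222, so P* = $37 and Q* = 379.
With the tax collected from sellers, supply shifts: Qs = 2(P − 21) + 305.
New equilibrium: consumers pay $44, sellers receive $23, Q = 351. (Wedge: Pb − Ps = 21.)
Burden on consumers: $7; on sellers: $14. (They sum to $21.)
The less price-elastic side of the market bears the larger share of a per-unit tax.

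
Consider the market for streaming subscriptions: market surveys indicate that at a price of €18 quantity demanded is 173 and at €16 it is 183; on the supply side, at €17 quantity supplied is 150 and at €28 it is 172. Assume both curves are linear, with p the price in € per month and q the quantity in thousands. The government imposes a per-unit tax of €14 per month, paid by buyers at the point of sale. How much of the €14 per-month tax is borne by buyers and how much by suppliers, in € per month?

Buyers bear €4 per month; suppliers bear €10 per month.

Demand slope: (183 − 173)/(16 − 18) = -5, so qd = 263 − 5p.
Supply slope: (172 − 150)/(28 − 17) = 2, so qs = 2p + 116.
Without the tax, 263 − 5p = 2p + 116 gives 7p = 147, so p* = €21 and q* = 158.
With the tax collected from buyers, demand (in seller-price terms) shifts: qd = 263 − 5(p + 14).
New equilibrium: buyers pay €25, suppliers receive €11, q = 138. (Wedge: pb − ps = 14.)
Burden on buyers: €4; on suppliers: €10. (They sum to €14.)
The less price-elastic side of the market bears the larger share of a per-unit tax.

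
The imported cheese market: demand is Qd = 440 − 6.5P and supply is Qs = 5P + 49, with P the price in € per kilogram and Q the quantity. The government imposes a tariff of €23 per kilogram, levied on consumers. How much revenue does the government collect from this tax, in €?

Tax revenue = €3542.

Without the tax, 440 − 6.5P = 5P + 49 gives 11.5P = 391, so P* = €34 and Q* = 219.
With the tax collected from consumers, demand (in seller-price terms) shifts: Qd = 440 − 6.5(P + 23).
New equilibrium: consumers pay €44, sellers receive €21, Q = 154. (Wedge: Pb − Ps = 23.)
Revenue = t · Q = 23 · 154 = €3542.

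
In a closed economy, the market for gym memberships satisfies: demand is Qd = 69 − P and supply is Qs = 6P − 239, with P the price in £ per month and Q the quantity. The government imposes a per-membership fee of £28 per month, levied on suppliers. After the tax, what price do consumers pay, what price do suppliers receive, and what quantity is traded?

Consumers pay £68; suppliers receive £40; quantity = 1.

Without the tax, 69 − P = 6P − 239 gives 7P = 308, so P* = £44 and Q* = 25.
With the tax collected from suppliers, supply shifts: Qs = 6(P − 28) − 239.
Solving gives Q = 1 with consumers paying £68 and suppliers receiving £40 (the £28 wedge).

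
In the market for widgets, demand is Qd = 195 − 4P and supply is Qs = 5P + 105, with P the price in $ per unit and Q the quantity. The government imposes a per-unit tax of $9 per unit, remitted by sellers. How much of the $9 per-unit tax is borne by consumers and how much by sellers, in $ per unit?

Before the tax: set 195 − 4P = 5P + 105 → P* = $10, Q* = 155.
With the tax collected from sellers, supply shifts: Qs = 5(P − 9) + 105.
Solving gives Q = 135 with consumers paying $15 and sellers receiving $6 (the $9 wedge).
Burden on consumers: $5; on sellers: $4. (They sum to $9.)
The less price-elastic side of the market bears the larger share of a per-unit tax.

Consumers bear $5 per unit; sellers bear $4 per unit.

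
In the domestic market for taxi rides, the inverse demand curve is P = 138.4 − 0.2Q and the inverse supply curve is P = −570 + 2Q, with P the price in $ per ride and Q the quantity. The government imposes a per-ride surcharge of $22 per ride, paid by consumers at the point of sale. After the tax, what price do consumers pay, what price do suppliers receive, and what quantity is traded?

Inverting to Q(P) form: Qd = 692 − 5P; Qs = 0.5P + 285.
Before the tax: set 692 − 5P = 0.5P + 285 → P* = $74, Q* = 322.
With the tax collected from consumers, demand (in seller-price terms) shifts: Qd = 692 − 5(P + 22).
Solving gives Q = 312 with consumers paying $76 and suppliers receiving $54 (the $22 wedge).
The less price-elastic side of the market bears the larger share of a per-unit tax.

Consumers pay $76; suppliers receive $54; quantity = 312.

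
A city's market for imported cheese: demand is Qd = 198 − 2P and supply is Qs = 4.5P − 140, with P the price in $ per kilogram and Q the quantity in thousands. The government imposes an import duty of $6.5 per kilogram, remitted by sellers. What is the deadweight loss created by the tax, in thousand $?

Without the tax, 198 − 2P = 4.5P − 140 gives 6.5P = 338, so P* = $52 and Q* = 94.
With the tax collected from sellers, supply shifts: Qs = 4.5(P − 6.5) − 140.
New equilibrium: buyers pay $56.5, sellers receive $50, Q = 85. (Wedge: Pb − Ps = 6.5.)
Quantity falls by |ΔQ| = |94 − 85| = 9.
DWL = ½ · t · |ΔQ| = ½ · 6.5 · 9 = $29.25.

Deadweight loss = $29.25 thousand.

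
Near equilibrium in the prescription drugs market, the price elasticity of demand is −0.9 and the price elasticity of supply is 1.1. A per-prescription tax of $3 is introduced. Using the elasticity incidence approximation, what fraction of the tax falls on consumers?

Consumers' share ≈ 0.55.

Incidence ratio: consumers' share ≈ εs / (εs + |εd|) = 1.1 / (1.1 + 0.9) = 0.55.
Supply is the more elastic side, so consumers bear the larger share.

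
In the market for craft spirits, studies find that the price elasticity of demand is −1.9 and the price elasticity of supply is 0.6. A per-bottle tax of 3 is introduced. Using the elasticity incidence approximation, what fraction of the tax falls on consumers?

Incidence ratio: consumers' share ≈ εs / (εs + |εd|) = 0.6 / (0.6 + 1.9) = 0.24.
Supply is the less elastic side, so consumers bear the smaller share.

Consumers' share ≈ 0.24.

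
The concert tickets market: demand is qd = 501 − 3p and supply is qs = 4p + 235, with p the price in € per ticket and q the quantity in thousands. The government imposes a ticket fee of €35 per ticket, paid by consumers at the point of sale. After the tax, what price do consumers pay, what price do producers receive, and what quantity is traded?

Consumers pay €58; producers receive €23; quantity = 327.

Without the tax, 501 − 3p = 4p + 235 gives 7p = 266, so p* = €38 and q* = 387.
With the tax collected from consumers, demand (in seller-price terms) shifts: qd = 501 − 3(p + 35).
New equilibrium: consumers pay €58, producers receive €23, q = 327. (Wedge: pb − ps = 35.)
The less price-elastic side of the market bears the larger share of a per-unit tax.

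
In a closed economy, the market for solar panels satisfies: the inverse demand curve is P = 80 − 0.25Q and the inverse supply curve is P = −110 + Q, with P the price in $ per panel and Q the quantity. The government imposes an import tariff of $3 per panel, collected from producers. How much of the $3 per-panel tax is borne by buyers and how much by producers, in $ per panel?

Buyers bear $0.6 per panel; producers bear $2.4 per panel.

Inverting to Q(P) form: Qd = 320 − 4P; Qs = P + 110.
Before the tax: set 320 − 4P = P + 110 → P* = $42, Q* = 152.
With the tax collected from producers, supply shifts: Qs = (P − 3) + 110.
New equilibrium: buyers pay $42.6, producers receive $39.6, Q = 149.6. (Wedge: Pb − Ps = 3.)
Burden on buyers: $0.6; on producers: $2.4. (They sum to $3.)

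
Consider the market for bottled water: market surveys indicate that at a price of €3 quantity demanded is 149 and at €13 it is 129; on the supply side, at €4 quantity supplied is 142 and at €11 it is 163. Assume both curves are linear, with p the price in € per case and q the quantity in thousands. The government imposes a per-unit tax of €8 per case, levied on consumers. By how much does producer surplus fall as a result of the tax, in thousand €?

Demand slope: (129 − 149)/(13 − 3) = -2, so qd = 155 − 2p.
Supply slope: (163 − 142)/(11 − 4) = 3, so qs = 3p + 130.
Without the tax, 155 − 2p = 3p + 130 gives 5p = 25, so p* = €5 and q* = 145.
With the tax collected from consumers, demand (in seller-price terms) shifts: qd = 155 − 2(p + 8).
Solving gives q = 135.4 with consumers paying €9.8 and producers receiving €1.8 (the €8 wedge).
ΔPS is the trapezoid between Q = 135.4 and Q = 145 of height €3.2: ½ · (145 + 135.4) · 3.2 = €448.64.

Producer surplus falls by €448.64 thousand.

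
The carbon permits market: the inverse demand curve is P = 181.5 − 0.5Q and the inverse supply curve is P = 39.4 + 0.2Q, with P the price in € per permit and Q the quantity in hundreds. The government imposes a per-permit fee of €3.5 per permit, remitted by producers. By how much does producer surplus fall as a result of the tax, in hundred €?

Producer surplus falls by €200.5 hundred.

Rewrite in direct form: Qd = 363 − 2P and Qs = 5P − 197.
Without the tax, 363 − 2P = 5P − 197 gives 7P = 560, so P* = €80 and Q* = 203.
With the tax collected from producers, supply shifts: Qs = 5(P − 3.5) − 197.
Solving gives Q = 198 with buyers paying €82.5 and producers receiving €79 (the €3.5 wedge).
ΔPS is the trapezoid between Q = 198 and Q = 203 of height €1: ½ · (203 + 198) · 1 = €200.5.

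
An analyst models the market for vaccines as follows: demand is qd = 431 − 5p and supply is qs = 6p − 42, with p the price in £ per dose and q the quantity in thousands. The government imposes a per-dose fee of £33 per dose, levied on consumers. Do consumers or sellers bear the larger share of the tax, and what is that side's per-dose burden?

Without the tax, 431 − 5p = 6p − 42 gives 11p = 473, so p* = £43 and q* = 216.
With the tax collected from consumers, demand (in seller-price terms) shifts: qd = 431 − 5(p + 33).
Solving gives q = 126 with consumers paying £61 and sellers receiving £28 (the £33 wedge).
Per-dose burden: consumers £18, sellers £15.
Consumers take the larger share because demand is less price-elastic here (demand slope 5 vs supply slope 6).

Consumers bear the larger share: £18 per dose.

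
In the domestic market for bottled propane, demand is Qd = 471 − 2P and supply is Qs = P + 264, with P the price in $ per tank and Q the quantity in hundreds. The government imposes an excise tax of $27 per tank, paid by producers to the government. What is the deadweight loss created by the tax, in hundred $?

Deadweight loss = $243 hundred.

Without the tax, 471 − 2P = P + 264 gives 3P = 207, so P* = $69 and Q* = 333.
With the tax collected from producers, supply shifts: Qs = (P − 27) + 264.
New equilibrium: buyers pay $78, producers receive $51, Q = 315. (Wedge: Pb − Ps = 27.)
Quantity falls by |ΔQ| = |333 − 315| = 18.
DWL = ½ · t · |ΔQ| = ½ · 27 · 18 = $243.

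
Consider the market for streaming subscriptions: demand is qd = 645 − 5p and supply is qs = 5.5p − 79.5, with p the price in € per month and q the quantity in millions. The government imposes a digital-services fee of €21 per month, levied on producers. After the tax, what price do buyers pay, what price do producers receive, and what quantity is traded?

Without the tax, 645 − 5p = 5.5p − 79.5 gives 10.5p = 724.5, so p* = €69 and q* = 300.
With the tax collected from producers, supply shifts: qs = 5.5(p − 21) − 79.5.
Solving gives q = 245 with buyers paying €80 and producers receiving €59 (the €21 wedge).

Buyers pay €80; producers receive €59; quantity = 245.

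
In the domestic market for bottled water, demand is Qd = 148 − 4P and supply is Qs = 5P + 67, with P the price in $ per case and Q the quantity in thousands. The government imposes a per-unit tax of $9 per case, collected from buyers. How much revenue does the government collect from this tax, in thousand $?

Without the tax, 148 − 4P = 5P + 67 gives 9P = 81, so P* = $9 and Q* = 112.
With the tax collected from buyers, demand (in seller-price terms) shifts: Qd = 148 − 4(P + 9).
New equilibrium: buyers pay $14, sellers receive $5, Q = 92. (Wedge: Pb − Ps = 9.)
Revenue = t · Q = 9 · 92 = $828.

Tax revenue = $828 thousand.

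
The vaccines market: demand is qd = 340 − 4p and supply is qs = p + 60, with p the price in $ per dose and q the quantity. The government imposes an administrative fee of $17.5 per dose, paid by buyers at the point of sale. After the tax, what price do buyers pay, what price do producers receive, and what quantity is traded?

Before the tax: set 340 − 4p = p + 60 → p* = $56, q* = 116.
With the tax collected from buyers, demand (in seller-price terms) shifts: qd = 340 − 4(p + 17.5).
Solving gives q = 102 with buyers paying $59.5 and producers receiving $42 (the $17.5 wedge).
The less price-elastic side of the market bears the larger share of a per-unit tax.

Buyers pay $59.5; producers receive $42; quantity = 102.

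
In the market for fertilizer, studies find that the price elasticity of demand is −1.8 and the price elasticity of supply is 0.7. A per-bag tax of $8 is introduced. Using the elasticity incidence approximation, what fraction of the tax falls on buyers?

Buyers' share ≈ 0.28.

Incidence ratio: buyers' share ≈ εs / (εs + |εd|) = 0.7 / (0.7 + 1.8) = 0.28.
Supply is the less elastic side, so buyers bear the smaller share.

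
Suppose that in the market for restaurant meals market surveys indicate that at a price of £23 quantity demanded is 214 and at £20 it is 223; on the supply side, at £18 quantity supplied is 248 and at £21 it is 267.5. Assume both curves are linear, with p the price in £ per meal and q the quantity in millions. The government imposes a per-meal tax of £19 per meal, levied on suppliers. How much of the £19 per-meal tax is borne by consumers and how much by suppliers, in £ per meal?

Consumers bear £13 per meal; suppliers bear £6 per meal.

Demand slope: (223 − 214)/(20 − 23) = -3, so qd = 283 − 3p.
Supply slope: (267.5 − 248)/(21 − 18) = 6.5, so qs = 6.5p + 131.
Before the tax: set 283 − 3p = 6.5p + 131 → p* = £16, q* = 235.
With the tax collected from suppliers, supply shifts: qs = 6.5(p − 19) + 131.
New equilibrium: consumers pay £29, suppliers receive £10, q = 196. (Wedge: pb − ps = 19.)
Burden on consumers: £13; on suppliers: £6. (They sum to £19.)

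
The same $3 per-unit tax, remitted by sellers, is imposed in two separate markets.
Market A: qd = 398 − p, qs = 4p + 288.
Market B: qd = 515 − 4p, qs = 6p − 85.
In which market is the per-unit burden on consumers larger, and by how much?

Market A: pre-tax p* = $22, q* = 376; post-tax q = 373.6; per-unit burden on consumers = $2.4.
Market B: pre-tax p* = $60, q* = 275; post-tax q = 267.8; per-unit burden on consumers = $1.8.
Difference: $2.4 vs $1.8 → market A is larger by $0.6.

Market A, by $0.6.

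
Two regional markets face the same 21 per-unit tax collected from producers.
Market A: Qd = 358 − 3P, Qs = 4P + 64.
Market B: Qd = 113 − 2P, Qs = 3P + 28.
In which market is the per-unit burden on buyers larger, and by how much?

Market A: pre-tax P* = 42, Q* = 232; post-tax Q = 196; per-unit burden on buyers = 12.
Market B: pre-tax P* = 17, Q* = 79; post-tax Q = 53.8; per-unit burden on buyers = 12.6.
Difference: 12 vs 12.6 → market B is larger by 0.6.

Market B, by 0.6.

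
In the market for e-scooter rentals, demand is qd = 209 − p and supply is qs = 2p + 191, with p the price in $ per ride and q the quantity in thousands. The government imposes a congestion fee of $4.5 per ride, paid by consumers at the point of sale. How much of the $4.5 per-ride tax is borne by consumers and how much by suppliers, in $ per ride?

Without the tax, 209 − p = 2p + 191 gives 3p = 18, so p* = $6 and q* = 203.
With the tax collected from consumers, demand (in seller-price terms) shifts: qd = 209 − (p + 4.5).
Solving gives q = 200 with consumers paying $9 and suppliers receiving $4.5 (the $4.5 wedge).
Burden on consumers: $3; on suppliers: $1.5. (They sum to $4.5.)

Consumers bear $3 per ride; suppliers bear $1.5 per ride.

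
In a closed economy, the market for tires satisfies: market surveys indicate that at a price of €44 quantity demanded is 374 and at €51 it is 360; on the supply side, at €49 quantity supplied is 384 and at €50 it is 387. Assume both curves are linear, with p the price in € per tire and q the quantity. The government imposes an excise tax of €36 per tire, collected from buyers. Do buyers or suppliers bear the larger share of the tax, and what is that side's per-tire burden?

Buyers bear the larger share: €21.6 per tire.

Demand slope: (360 − 374)/(51 − 44) = -2, so qd = 462 − 2p.
Supply slope: (387 − 384)/(50 − 49) = 3, so qs = 3p + 237.
Before the tax: set 462 − 2p = 3p + 237 → p* = €45, q* = 372.
With the tax collected from buyers, demand (in seller-price terms) shifts: qd = 462 − 2(p + 36).
Solving gives q = 328.8 with buyers paying €66.6 and suppliers receiving €30.6 (the €36 wedge).
Per-tire burden: buyers €21.6, suppliers €14.4.
Buyers take the larger share because demand is less price-elastic here (demand slope 2 vs supply slope 3).
The less price-elastic side of the market bears the larger share of a per-unit tax.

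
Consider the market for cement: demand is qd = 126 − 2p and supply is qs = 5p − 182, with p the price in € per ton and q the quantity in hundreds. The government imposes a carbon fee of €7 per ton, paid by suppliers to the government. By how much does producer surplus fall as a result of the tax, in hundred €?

Without the tax, 126 − 2p = 5p − 182 gives 7p = 308, so p* = €44 and q* = 38.
With the tax collected from suppliers, supply shifts: qs = 5(p − 7) − 182.
New equilibrium: buyers pay €49, suppliers receive €42, q = 28. (Wedge: pb − ps = 7.)
ΔPS is the trapezoid between Q = 28 and Q = 38 of height €2: ½ · (38 + 28) · 2 = €66.

Producer surplus falls by €66 hundred.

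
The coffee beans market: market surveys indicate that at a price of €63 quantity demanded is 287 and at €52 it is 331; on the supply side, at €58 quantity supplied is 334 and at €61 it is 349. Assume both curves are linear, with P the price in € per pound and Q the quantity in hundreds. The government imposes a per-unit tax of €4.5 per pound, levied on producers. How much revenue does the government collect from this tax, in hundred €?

Tax revenue = €1390.5 hundred.

Demand slope: (331 − 287)/(52 − 63) = -4, so Qd = 539 − 4P.
Supply slope: (349 − 334)/(61 − 58) = 5, so Qs = 5P + 44.
Before the tax: set 539 − 4P = 5P + 44 → P* = €55, Q* = 319.
With the tax collected from producers, supply shifts: Qs = 5(P − 4.5) + 44.
Solving gives Q = 309 with buyers paying €57.5 and producers receiving €53 (the €4.5 wedge).
Revenue = t · Q = 4.5 · 309 = €1390.5.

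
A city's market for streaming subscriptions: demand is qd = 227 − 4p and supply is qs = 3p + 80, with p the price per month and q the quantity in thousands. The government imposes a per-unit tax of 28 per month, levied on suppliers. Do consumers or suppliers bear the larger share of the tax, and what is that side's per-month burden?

Suppliers bear the larger share: 16 per month.

Before the tax: set 227 − 4p = 3p + 80 → p* = 21, q* = 143.
With the tax collected from suppliers, supply shifts: qs = 3(p − 28) + 80.
Solving gives q = 95 with consumers paying 33 and suppliers receiving 5 (the 28 wedge).
Per-month burden: consumers 12, suppliers 16.
Suppliers take the larger share because supply is less price-elastic here (demand slope 4 vs supply slope 3).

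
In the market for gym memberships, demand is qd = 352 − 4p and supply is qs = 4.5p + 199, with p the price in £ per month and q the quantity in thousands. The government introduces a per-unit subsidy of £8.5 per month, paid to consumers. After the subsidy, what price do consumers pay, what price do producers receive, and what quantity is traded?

Consumers pay £13.5; producers receive £22; quantity = 298.

Without the subsidy, 352 − 4p = 4.5p + 199 gives 8.5p = 153, so p* = £18 and q* = 280.
With a per-unit subsidy paid to consumers, each effectively pays p − 8.5, so demand becomes qd = 352 − 4(p − 8.5).
New equilibrium: consumers pay £13.5, producers receive £22, q = 298. (Wedge: pb − ps = −8.5.)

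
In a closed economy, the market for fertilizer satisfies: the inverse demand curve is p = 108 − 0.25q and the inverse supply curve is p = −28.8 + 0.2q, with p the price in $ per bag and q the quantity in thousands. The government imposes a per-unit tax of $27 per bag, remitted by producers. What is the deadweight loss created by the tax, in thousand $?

Inverting to q(p) form: qd = 432 − 4p; qs = 5p + 144.
Without the tax, 432 − 4p = 5p + 144 gives 9p = 288, so p* = $32 and q* = 304.
With the tax collected from producers, supply shifts: qs = 5(p − 27) + 144.
New equilibrium: consumers pay $47, producers receive $20, q = 244. (Wedge: pb − ps = 27.)
Quantity falls by |ΔQ| = |304 − 244| = 60.
DWL = ½ · t · |ΔQ| = ½ · 27 · 60 = $810.

Deadweight loss = $810 thousand.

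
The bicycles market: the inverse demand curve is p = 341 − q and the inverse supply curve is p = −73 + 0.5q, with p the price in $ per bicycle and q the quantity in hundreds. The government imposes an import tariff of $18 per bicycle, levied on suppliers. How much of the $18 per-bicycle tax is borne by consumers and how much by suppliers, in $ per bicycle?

Rewrite in direct form: qd = 341 − p and qs = 2p + 146.
Before the tax: set 341 − p = 2p + 146 → p* = $65, q* = 276.
With the tax collected from suppliers, supply shifts: qs = 2(p − 18) + 146.
Solving gives q = 264 with consumers paying $77 and suppliers receiving $59 (the $18 wedge).
Burden on consumers: $12; on suppliers: $6. (They sum to $18.)
The less price-elastic side of the market bears the larger share of a per-unit tax.

Consumers bear $12 per bicycle; suppliers bear $6 per bicycle.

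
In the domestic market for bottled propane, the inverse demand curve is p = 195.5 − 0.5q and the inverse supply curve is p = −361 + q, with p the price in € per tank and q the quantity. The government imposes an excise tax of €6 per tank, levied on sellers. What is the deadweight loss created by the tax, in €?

Inverting to q(p) form: qd = 391 − 2p; qs = p + 361.
Before the tax: set 391 − 2p = p + 361 → p* = €10, q* = 371.
With the tax collected from sellers, supply shifts: qs = (p − 6) + 361.
Solving gives q = 367 with consumers paying €12 and sellers receiving €6 (the €6 wedge).
Quantity falls by |ΔQ| = |371 − 367| = 4.
DWL = ½ · t · |ΔQ| = ½ · 6 · 4 = €12.

Deadweight loss = €12.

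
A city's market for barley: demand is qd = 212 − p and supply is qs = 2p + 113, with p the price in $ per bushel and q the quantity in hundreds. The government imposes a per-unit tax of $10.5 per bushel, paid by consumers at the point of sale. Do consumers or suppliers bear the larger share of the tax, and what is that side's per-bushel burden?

Consumers bear the larger share: $7 per bushel.

Without the tax, 212 − p = 2p + 113 gives 3p = 99, so p* = $33 and q* = 179.
With the tax collected from consumers, demand (in seller-price terms) shifts: qd = 212 − (p + 10.5).
New equilibrium: consumers pay $40, suppliers receive $29.5, q = 172. (Wedge: pb − ps = 10.5.)
Per-bushel burden: consumers $7, suppliers $3.5.
Consumers take the larger share because demand is less price-elastic here (demand slope 1 vs supply slope 2).
The less price-elastic side of the market bears the larger share of a per-unit tax.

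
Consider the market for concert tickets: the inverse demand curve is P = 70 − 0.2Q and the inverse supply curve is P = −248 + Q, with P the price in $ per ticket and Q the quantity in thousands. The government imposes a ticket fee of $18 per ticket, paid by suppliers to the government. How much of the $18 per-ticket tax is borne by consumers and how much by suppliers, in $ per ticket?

Consumers bear $3 per ticket; suppliers bear $15 per ticket.

Rewrite in direct form: Qd = 350 − 5P and Qs = P + 248.
Before the tax: set 350 − 5P = P + 248 → P* = $17, Q* = 265.
With the tax collected from suppliers, supply shifts: Qs = (P − 18) + 248.
Solving gives Q = 250 with consumers paying $20 and suppliers receiving $2 (the $18 wedge).
Burden on consumers: $3; on suppliers: $15. (They sum to $18.)
The less price-elastic side of the market bears the larger share of a per-unit tax.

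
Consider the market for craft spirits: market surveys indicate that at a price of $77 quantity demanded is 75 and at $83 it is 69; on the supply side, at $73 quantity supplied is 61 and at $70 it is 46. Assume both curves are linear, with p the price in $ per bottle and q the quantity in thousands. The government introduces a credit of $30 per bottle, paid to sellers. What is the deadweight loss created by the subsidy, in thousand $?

Deadweight loss = $375 thousand.

Demand slope: (69 − 75)/(83 − 77) = -1, so qd = 152 − p.
Supply slope: (46 − 61)/(70 − 73) = 5, so qs = 5p − 304.
Before the subsidy: set 152 − p = 5p − 304 → p* = $76, q* = 76.
With a per-unit subsidy paid to sellers, each receives p + 30 per unit sold, so supply becomes qs = 5(p + 30) − 304.
Solving gives q = 101 with buyers paying $51 and sellers receiving $81 (the $30 wedge).
Quantity rises by |ΔQ| = |76 − 101| = 25.
DWL = ½ · t · |ΔQ| = ½ · 30 · 25 = $375.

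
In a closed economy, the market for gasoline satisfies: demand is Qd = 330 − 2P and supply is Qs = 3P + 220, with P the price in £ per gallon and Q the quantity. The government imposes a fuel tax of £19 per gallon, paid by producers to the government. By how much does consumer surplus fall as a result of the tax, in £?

Before the tax: set 330 − 2P = 3P + 220 → P* = £22, Q* = 286.
With the tax collected from producers, supply shifts: Qs = 3(P − 19) + 220.
New equilibrium: consumers pay £33.4, producers receive £14.4, Q = 263.2. (Wedge: Pb − Ps = 19.)
ΔCS is the trapezoid between Q = 263.2 and Q = 286 of height £11.4: ½ · (286 + 263.2) · 11.4 = £3130.44.

Consumer surplus falls by £3130.44.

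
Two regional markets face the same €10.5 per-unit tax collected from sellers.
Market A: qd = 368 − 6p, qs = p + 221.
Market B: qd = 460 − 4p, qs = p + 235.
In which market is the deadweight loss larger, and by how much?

Market A: pre-tax p* = €21, q* = 242; post-tax q = 233; deadweight loss = €47.25.
Market B: pre-tax p* = €45, q* = 280; post-tax q = 271.6; deadweight loss = €44.1.
Difference: €47.25 vs €44.1 → market A is larger by €3.15.

Market A, by €3.15.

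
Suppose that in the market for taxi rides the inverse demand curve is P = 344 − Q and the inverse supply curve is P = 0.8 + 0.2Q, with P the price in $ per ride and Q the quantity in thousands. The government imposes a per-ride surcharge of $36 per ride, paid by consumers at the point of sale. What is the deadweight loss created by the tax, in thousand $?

Deadweight loss = $540 thousand.

Inverting to Q(P) form: Qd = 344 − P; Qs = 5P − 4.
Before the tax: set 344 − P = 5P − 4 → P* = $58, Q* = 286.
With the tax collected from consumers, demand (in seller-price terms) shifts: Qd = 344 − (P + 36).
New equilibrium: consumers pay $88, sellers receive $52, Q = 256. (Wedge: Pb − Ps = 36.)
Quantity falls by |ΔQ| = |286 − 256| = 30.
DWL = ½ · t · |ΔQ| = ½ · 36 · 30 = $540.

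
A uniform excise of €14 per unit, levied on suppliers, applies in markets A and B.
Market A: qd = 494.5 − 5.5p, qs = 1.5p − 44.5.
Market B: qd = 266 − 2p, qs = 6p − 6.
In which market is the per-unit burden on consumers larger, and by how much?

Market A: pre-tax p* = €77, q* = 71; post-tax q = 54.5; per-unit burden on consumers = €3.
Market B: pre-tax p* = €34, q* = 198; post-tax q = 177; per-unit burden on consumers = €10.5.
Difference: €3 vs €10.5 → market B is larger by €7.5.

Market B, by €7.5.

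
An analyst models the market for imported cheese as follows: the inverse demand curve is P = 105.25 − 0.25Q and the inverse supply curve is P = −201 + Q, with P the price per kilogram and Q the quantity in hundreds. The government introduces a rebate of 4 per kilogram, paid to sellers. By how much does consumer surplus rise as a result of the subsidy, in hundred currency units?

Consumer surplus rises by 197.28 hundred.

Inverting to Q(P) form: Qd = 421 − 4P; Qs = P + 201.
Without the subsidy, 421 − 4P = P + 201 gives 5P = 220, so P* = 44 and Q* = 245.
With a per-unit subsidy paid to sellers, each receives P + 4 per unit sold, so supply becomes Qs = (P + 4) + 201.
New equilibrium: buyers pay 43.2, sellers receive 47.2, Q = 248.2. (Wedge: Pb − Ps = −4.)
ΔCS is the trapezoid between Q = 248.2 and Q = 245 of height 0.8: ½ · (245 + 248.2) · 0.8 = 197.28.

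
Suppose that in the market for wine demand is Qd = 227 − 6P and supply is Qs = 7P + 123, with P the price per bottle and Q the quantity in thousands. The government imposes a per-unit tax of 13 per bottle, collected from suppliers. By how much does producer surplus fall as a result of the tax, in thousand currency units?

Without the tax, 227 − 6P = 7P + 123 gives 13P = 104, so P* = 8 and Q* = 179.
With the tax collected from suppliers, supply shifts: Qs = 7(P − 13) + 123.
New equilibrium: buyers pay 15, suppliers receive 2, Q = 137. (Wedge: Pb − Ps = 13.)
ΔPS is the trapezoid between Q = 137 and Q = 179 of height 6: ½ · (179 + 137) · 6 = 948.

Producer surplus falls by 948 thousand.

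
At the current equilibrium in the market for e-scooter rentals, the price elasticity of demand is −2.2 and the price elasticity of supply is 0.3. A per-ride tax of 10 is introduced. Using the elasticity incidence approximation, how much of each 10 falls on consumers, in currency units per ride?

Consumers bear ≈ 1.2 per ride.

Incidence ratio: consumers' share ≈ εs / (εs + |εd|) = 0.3 / (0.3 + 2.2) = 0.12.
So consumers bear ≈ 0.12 × 10 = 1.2; suppliers bear 8.8.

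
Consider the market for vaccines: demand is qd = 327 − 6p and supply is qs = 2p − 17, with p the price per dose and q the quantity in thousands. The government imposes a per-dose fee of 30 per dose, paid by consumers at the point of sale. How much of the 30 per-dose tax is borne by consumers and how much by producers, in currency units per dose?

Without the tax, 327 − 6p = 2p − 17 gives 8p = 344, so p* = 43 and q* = 69.
With the tax collected from consumers, demand (in seller-price terms) shifts: qd = 327 − 6(p + 30).
Solving gives q = 24 with consumers paying 50.5 and producers receiving 20.5 (the 30 wedge).
Burden on consumers: 7.5; on producers: 22.5. (They sum to 30.)
The less price-elastic side of the market bears the larger share of a per-unit tax.

Consumers bear 7.5 per dose; producers bear 22.5 per dose.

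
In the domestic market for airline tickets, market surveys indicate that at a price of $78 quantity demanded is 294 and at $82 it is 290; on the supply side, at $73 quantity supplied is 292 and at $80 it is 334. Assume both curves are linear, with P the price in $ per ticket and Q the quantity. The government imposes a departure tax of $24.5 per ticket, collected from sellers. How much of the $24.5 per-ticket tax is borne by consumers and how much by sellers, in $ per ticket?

Demand slope: (290 − 294)/(82 − 78) = -1, so Qd = 372 − P.
Supply slope: (334 − 292)/(80 − 73) = 6, so Qs = 6P − 146.
Before the tax: set 372 − P = 6P − 146 → P* = $74, Q* = 298.
With the tax collected from sellers, supply shifts: Qs = 6(P − 24.5) − 146.
Solving gives Q = 277 with consumers paying $95 and sellers receiving $70.5 (the $24.5 wedge).
Burden on consumers: $21; on sellers: $3.5. (They sum to $24.5.)

Consumers bear $21 per ticket; sellers bear $3.5 per ticket.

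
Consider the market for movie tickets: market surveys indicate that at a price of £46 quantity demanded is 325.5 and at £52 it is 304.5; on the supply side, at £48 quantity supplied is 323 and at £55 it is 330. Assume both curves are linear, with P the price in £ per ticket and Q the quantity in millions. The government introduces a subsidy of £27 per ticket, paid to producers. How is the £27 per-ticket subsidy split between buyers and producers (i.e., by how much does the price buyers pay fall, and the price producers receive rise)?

Demand slope: (304.5 − 325.5)/(52 − 46) = -3.5, so Qd = 486.5 − 3.5P.
Supply slope: (330 − 323)/(55 − 48) = 1, so Qs = P + 275.
Without the subsidy, 486.5 − 3.5P = P + 275 gives 4.5P = 211.5, so P* = £47 and Q* = 322.
With a per-unit subsidy paid to producers, each receives P + 27 per unit sold, so supply becomes Qs = (P + 27) + 275.
New equilibrium: buyers pay £41, producers receive £68, Q = 343. (Wedge: Pb − Ps = −27.)
Gain to buyers: £6; to producers: £21. (They sum to £27.)

Buyers gain £6 per ticket; producers gain £21 per ticket.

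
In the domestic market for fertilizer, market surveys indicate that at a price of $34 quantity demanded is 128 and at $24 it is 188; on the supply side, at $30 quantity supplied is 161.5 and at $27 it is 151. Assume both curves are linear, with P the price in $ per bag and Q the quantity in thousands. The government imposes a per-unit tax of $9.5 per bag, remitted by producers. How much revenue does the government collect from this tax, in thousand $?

Demand slope: (188 − 128)/(24 − 34) = -6, so Qd = 332 − 6P.
Supply slope: (151 − 161.5)/(27 − 30) = 3.5, so Qs = 3.5P + 56.5.
Without the tax, 332 − 6P = 3.5P + 56.5 gives 9.5P = 275.5, so P* = $29 and Q* = 158.
With the tax collected from producers, supply shifts: Qs = 3.5(P − 9.5) + 56.5.
Solving gives Q = 137 with buyers paying $32.5 and producers receiving $23 (the $9.5 wedge).
Revenue = t · Q = 9.5 · 137 = $1301.5.

Tax revenue = $1301.5 thousand.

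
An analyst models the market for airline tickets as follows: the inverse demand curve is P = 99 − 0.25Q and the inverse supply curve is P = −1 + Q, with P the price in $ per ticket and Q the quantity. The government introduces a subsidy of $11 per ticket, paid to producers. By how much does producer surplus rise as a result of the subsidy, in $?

Producer surplus rises by $742.72.

Inverting to Q(P) form: Qd = 396 − 4P; Qs = P + 1.
Without the subsidy, 396 − 4P = P + 1 gives 5P = 395, so P* = $79 and Q* = 80.
With a per-unit subsidy paid to producers, each receives P + 11 per unit sold, so supply becomes Qs = (P + 11) + 1.
New equilibrium: buyers pay $76.8, producers receive $87.8, Q = 88.8. (Wedge: Pb − Ps = −11.)
ΔPS is the trapezoid between Q = 88.8 and Q = 80 of height $8.8: ½ · (80 + 88.8) · 8.8 = $742.72.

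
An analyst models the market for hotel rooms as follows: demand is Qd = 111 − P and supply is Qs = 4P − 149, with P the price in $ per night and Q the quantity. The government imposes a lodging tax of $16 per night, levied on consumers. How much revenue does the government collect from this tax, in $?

Tax revenue = $739.2.

Before the tax: set 111 − P = 4P − 149 → P* = $52, Q* = 59.
With the tax collected from consumers, demand (in seller-price terms) shifts: Qd = 111 − (P + 16).
New equilibrium: consumers pay $64.8, suppliers receive $48.8, Q = 46.2. (Wedge: Pb − Ps = 16.)
Revenue = t · Q = 16 · 46.2 = $739.2.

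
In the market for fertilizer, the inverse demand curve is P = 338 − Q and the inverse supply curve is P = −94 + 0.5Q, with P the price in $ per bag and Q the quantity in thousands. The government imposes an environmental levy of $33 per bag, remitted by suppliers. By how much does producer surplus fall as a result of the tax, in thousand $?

Producer surplus falls by $3047 thousand.

Inverting to Q(P) form: Qd = 338 − P; Qs = 2P + 188.
Without the tax, 338 − P = 2P + 188 gives 3P = 150, so P* = $50 and Q* = 288.
With the tax collected from suppliers, supply shifts: Qs = 2(P − 33) + 188.
Solving gives Q = 266 with consumers paying $72 and suppliers receiving $39 (the $33 wedge).
ΔPS is the trapezoid between Q = 266 and Q = 288 of height $11: ½ · (288 + 266) · 11 = $3047.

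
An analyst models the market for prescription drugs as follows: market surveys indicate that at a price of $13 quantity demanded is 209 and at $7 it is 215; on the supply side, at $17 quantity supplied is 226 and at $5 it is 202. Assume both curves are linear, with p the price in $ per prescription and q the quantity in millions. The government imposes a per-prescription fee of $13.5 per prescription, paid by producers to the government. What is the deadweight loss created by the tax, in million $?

Demand slope: (215 − 209)/(7 − 13) = -1, so qd = 222 − p.
Supply slope: (202 − 226)/(5 − 17) = 2, so qs = 2p + 192.
Without the tax, 222 − p = 2p + 192 gives 3p = 30, so p* = $10 and q* = 212.
With the tax collected from producers, supply shifts: qs = 2(p − 13.5) + 192.
New equilibrium: buyers pay $19, producers receive $5.5, q = 203. (Wedge: pb − ps = 13.5.)
Quantity falls by |ΔQ| = |212 − 203| = 9.
DWL = ½ · t · |ΔQ| = ½ · 13.5 · 9 = $60.75.

Deadweight loss = $60.75 million.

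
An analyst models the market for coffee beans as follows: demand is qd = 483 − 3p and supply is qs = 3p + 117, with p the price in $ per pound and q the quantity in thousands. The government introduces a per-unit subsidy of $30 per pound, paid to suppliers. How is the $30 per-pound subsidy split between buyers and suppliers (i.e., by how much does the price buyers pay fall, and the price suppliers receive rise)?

Without the subsidy, 483 − 3p = 3p + 117 gives 6p = 366, so p* = $61 and q* = 300.
With a per-unit subsidy paid to suppliers, each receives p + 30 per unit sold, so supply becomes qs = 3(p + 30) + 117.
New equilibrium: buyers pay $46, suppliers receive $76, q = 345. (Wedge: pb − ps = −30.)
Gain to buyers: $15; to suppliers: $15. (They sum to $30.)

Buyers gain $15 per pound; suppliers gain $15 per pound.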